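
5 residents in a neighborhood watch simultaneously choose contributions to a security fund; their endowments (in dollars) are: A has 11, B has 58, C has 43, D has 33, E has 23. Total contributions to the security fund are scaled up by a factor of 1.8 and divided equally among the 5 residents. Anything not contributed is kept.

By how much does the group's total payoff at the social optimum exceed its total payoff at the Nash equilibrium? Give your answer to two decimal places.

The private return per contributed unit is 1.8/5 = 0.3600 < 1 for every player regardless of endowment, so the Nash equilibrium is zero contribution and the group total is Σ E_j = 11 + 58 + 43 + 33 + 23 = 168.
Each contributed unit returns 1.800 to the group, so the social optimum is full contribution by everyone: group total = 1.800 × 168 = 302.40.
Efficiency loss = (1.800 − 1) × 168 = 134.40.

134.40 dollars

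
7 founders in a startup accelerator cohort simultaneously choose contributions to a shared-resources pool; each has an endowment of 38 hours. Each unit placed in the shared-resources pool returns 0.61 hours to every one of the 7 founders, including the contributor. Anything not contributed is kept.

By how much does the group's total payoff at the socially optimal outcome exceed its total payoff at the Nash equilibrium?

The private return per contributed unit is 0.61 < 1, so contributing 0 is dominant for every player. At the Nash equilibrium everyone keeps their 38, and the group total is 7 × 38 = 266.
Each contributed unit returns 4.270 to the group as a whole (0.61 to each of 7 players), which exceeds 1, so the social optimum is full contribution: group total = 4.270 × 266 = 1135.82.
Efficiency loss = 1135.82 − 266 = 869.82.

869.82 hours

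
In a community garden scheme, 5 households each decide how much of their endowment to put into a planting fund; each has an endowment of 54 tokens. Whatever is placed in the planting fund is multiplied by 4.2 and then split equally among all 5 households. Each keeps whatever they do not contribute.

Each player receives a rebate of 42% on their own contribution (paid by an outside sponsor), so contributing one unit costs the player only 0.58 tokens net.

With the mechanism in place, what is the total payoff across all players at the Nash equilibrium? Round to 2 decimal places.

1247.40 tokens

With the mechanism, a contributed unit returns (4.2/5) / 0.58 = 1.4483 per unit of net cost to the contributor — now above 1 — so contributing fully is weakly dominant for every player.
So the Nash equilibrium is full contribution by all 5; the group earns 5 × (54 × 0.42 + 4.2 × 54) = 1247.40.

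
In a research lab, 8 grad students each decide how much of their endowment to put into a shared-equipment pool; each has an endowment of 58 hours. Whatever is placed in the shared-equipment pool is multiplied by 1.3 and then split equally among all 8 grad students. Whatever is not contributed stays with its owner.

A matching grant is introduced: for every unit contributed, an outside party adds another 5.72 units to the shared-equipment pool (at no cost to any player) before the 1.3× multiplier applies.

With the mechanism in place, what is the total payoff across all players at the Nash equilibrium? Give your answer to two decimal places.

4053.50 hours

The effective private return per unit is now 1.3 × 6.72 / 8 = 1.0920 > 1, so every player's dominant strategy flips to full contribution.
At the Nash equilibrium everyone contributes 58. Group total payoff = 1.3 × 6.72 × 464 = 4053.50.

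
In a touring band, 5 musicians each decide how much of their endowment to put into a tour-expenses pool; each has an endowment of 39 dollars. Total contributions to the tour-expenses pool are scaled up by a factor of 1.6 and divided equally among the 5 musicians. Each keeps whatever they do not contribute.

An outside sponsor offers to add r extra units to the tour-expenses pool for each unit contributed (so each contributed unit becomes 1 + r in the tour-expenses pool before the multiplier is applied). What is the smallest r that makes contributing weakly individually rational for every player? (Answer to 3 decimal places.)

With matching at rate r, one contributed unit becomes (1 + r) in the tour-expenses pool and returns 1.6 × (1 + r) / 5 to the contributor.
Setting this equal to 1: 1 + r = 5/1.6 = 3.1250.
So the minimum matching rate is r = 3.1250 − 1 = 2.125.

2.125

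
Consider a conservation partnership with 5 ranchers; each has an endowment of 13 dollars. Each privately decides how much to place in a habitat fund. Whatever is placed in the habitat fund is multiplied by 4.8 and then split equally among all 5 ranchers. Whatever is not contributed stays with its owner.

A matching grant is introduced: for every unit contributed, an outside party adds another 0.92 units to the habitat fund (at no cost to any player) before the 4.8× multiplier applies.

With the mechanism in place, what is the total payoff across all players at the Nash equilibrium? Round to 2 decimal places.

With the mechanism, a contributed unit returns 4.8 × 1.92 / 5 = 1.8432 per unit of net cost to the contributor — now above 1 — so contributing fully is weakly dominant for every player.
At the Nash equilibrium everyone contributes 13. Group total payoff = 4.8 × 1.92 × 65 = 599.04.

599.04 dollars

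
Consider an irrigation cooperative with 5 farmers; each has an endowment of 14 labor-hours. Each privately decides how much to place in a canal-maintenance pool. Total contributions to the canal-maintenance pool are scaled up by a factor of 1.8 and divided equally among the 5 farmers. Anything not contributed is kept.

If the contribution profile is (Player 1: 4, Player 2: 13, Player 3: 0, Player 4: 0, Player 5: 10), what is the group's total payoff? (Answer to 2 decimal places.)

Total contributed: 4 + 13 + 0 + 0 + 10 = 27; total kept: 5 × 14 − 27 = 43.
The canal-maintenance pool pays out 1.8 × 27 = 48.60 in aggregate.
Group total = 43 + 48.60 = 91.60.

91.60 labor-hours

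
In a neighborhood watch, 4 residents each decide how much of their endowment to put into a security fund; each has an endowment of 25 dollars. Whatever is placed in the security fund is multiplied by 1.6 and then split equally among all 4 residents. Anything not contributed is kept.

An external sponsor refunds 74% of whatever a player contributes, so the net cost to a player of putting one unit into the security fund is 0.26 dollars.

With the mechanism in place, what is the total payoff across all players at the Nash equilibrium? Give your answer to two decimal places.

234.00 dollars

The effective private return per unit is now (1.6/4) / 0.26 = 1.5385 > 1, so every player's dominant strategy flips to full contribution.
At the Nash equilibrium everyone contributes 25. Group total payoff = 4 × (25 × 0.74 + 1.6 × 25) = 234.00.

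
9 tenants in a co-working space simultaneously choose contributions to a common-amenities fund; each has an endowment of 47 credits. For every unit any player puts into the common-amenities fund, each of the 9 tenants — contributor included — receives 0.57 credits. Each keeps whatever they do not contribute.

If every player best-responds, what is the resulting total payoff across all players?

423.00 credits

The private return per contributed unit is 0.57 < 1, so contributing 0 is dominant for every player. At the Nash equilibrium everyone keeps their 47, and the group total is 9 × 47 = 423.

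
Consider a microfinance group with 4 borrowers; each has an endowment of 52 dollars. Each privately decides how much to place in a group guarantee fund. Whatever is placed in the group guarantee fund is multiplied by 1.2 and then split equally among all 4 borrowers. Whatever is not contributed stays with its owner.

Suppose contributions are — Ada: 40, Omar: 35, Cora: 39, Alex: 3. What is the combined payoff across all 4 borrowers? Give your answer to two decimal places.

Total contributed: 40 + 35 + 39 + 3 = 117; total kept: 4 × 52 − 117 = 91.
The group guarantee fund pays out 1.2 × 117 = 140.40 in aggregate.
Group total = 91 + 140.40 = 231.40.

231.40 dollars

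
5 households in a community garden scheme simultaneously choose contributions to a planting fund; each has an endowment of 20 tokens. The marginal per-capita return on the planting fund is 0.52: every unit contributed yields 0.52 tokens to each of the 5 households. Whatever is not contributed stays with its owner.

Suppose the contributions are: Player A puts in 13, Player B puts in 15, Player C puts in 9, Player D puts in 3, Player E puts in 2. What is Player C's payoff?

32.84 tokens

Total contributed: 13 + 15 + 9 + 3 + 2 = 42.
Each receives 0.52 × 42 = 21.84 from the planting fund.
Player C keeps 20 − 9 = 11, so Player C's payoff is 11 + 21.84 = 32.84.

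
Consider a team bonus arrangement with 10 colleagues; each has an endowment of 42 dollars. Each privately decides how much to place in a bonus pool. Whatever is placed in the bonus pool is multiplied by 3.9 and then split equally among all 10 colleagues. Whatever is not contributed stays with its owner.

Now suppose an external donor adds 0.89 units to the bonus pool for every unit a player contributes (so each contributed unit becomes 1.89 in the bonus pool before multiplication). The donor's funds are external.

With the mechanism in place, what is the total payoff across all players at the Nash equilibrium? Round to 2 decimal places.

With the mechanism, a contributed unit returns 3.9 × 1.89 / 10 = 0.7371 per unit of net cost — still below 1 — so contributing 0 remains dominant for every player.
Everyone keeps their endowment and the group total is 10 × 42 = 420.

420.00 dollars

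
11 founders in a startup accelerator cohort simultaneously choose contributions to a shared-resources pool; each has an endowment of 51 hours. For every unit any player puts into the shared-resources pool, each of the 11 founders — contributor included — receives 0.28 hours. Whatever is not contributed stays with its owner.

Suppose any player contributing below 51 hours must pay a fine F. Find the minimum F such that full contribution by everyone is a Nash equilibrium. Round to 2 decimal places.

Given the others contribute fully, the best deviation is to contribute 0 (any partial contribution still incurs the fine and gives up units whose private return 0.28 is below 1).
Deviating from 51 to 0 saves 51 hours but forfeits the deviator's share of the drop in the shared-resources pool: 0.28 × 51 = 14.28.
So the deviation gain is 51 − 14.28 = 36.72, and the fine must be at least 36.72 hours to wipe it out.

36.72 hours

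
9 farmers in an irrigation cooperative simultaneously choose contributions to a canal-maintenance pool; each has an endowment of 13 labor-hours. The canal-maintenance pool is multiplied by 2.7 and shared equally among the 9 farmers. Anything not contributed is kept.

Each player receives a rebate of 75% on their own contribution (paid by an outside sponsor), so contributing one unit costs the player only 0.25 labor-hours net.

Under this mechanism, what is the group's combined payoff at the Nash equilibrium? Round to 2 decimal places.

The effective private return per unit is now (2.7/9) / 0.25 = 1.2000 > 1, so every player's dominant strategy flips to full contribution.
So the Nash equilibrium is full contribution by all 9; the group earns 9 × (13 × 0.75 + 2.7 × 13) = 403.65.

403.65 labor-hours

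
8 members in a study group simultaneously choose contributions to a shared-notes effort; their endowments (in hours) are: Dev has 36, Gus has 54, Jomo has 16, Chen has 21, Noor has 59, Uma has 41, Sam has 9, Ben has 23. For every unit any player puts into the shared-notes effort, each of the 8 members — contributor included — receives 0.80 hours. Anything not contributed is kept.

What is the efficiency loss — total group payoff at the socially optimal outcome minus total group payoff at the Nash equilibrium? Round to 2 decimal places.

The private return per contributed unit is 0.80 < 1 for everyone, so the Nash equilibrium is zero contribution and the group total is Σ E_j = 36 + 54 + 16 + 21 + 59 + 41 + 9 + 23 = 259.
Each contributed unit returns 6.400 to the group, so the social optimum is full contribution by everyone: group total = 6.400 × 259 = 1657.60.
Efficiency loss = (6.400 − 1) × 259 = 1398.60.

1398.60 hours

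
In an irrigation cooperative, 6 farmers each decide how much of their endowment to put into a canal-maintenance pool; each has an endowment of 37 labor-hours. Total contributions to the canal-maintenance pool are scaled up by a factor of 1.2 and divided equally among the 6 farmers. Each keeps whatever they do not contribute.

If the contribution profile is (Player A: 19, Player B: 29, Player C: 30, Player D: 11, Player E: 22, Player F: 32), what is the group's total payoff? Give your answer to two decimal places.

250.60 labor-hours

Total contributed: 19 + 29 + 30 + 11 + 22 + 32 = 143; total kept: 6 × 37 − 143 = 79.
The canal-maintenance pool pays out 1.2 × 143 = 171.60 in aggregate.
Group total = 79 + 171.60 = 250.60.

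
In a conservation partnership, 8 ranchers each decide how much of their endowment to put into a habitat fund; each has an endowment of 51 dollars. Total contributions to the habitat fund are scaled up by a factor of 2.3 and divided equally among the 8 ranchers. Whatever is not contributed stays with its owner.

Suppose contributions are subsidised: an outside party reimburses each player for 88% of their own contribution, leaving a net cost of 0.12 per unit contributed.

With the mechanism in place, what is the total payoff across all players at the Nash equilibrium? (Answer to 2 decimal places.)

1297.44 dollars

The effective private return per unit is now (2.3/8) / 0.12 = 2.3958 > 1, so every player's dominant strategy flips to full contribution.
So the Nash equilibrium is full contribution by all 8; the group earns 8 × (51 × 0.88 + 2.3 × 51) = 1297.44.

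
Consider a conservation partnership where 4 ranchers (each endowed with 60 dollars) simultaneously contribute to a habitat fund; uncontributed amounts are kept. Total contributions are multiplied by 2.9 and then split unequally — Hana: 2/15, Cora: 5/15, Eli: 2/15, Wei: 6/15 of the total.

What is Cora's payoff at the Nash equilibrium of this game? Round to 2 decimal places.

118.00 dollars

Each unit j contributes comes back to j as 2.9 × (j's share), so j prefers to contribute only if that share exceeds 1/2.9 = 0.3448; otherwise keeping the unit dominates.
Only Wei (6/15) clears that bar, contributing 60; the remaining 3 contribute 0. Total contributed: 60.
Cora keeps 60 and receives 2.9 × 60 × 5/15 = 58.00 from the habitat fund, for a payoff of 118.00.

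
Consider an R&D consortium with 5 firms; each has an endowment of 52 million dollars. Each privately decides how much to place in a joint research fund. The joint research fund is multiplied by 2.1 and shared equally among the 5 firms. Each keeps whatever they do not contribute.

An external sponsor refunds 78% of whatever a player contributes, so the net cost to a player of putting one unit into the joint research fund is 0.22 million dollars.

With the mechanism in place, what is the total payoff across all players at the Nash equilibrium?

748.80 million dollars

With the mechanism, a contributed unit returns (2.1/5) / 0.22 = 1.9091 per unit of net cost to the contributor — now above 1 — so contributing fully is weakly dominant for every player.
At the Nash equilibrium everyone contributes 52. Group total payoff = 5 × (52 × 0.78 + 2.1 × 52) = 748.80.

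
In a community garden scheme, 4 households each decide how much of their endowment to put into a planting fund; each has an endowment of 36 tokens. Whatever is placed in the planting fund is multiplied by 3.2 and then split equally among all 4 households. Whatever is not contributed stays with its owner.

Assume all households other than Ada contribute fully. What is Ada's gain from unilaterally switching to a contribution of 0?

7.20 tokens

Switching from a contribution of 36 to 0 lets Ada keep an extra 36 tokens, but lowers the planting fund by 36, which costs Ada their own share of that drop: 3.2/4 × 36 = 28.80.
Net gain = 36 − 28.80 = 7.20. The private return per contributed unit (0.8000) is below 1, so free-riding is indeed the best response regardless of what the others do.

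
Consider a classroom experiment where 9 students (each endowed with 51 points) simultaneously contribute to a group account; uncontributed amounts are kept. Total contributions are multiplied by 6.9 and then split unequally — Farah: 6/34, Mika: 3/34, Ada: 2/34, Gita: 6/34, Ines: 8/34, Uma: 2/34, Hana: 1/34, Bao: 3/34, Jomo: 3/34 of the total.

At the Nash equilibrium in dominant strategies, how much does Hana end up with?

Each unit j contributes comes back to j as 6.9 × (j's share), so j prefers to contribute only if that share exceeds 1/6.9 = 0.1449; otherwise keeping the unit dominates.
The shares above 0.1449 belong to Farah, Gita and Ines, contributing 51 each; the remaining 6 contribute 0. Total contributed: 153.
Hana keeps 51 and receives 6.9 × 153 × 1/34 = 31.05 from the group account, for a payoff of 82.05.

82.05 points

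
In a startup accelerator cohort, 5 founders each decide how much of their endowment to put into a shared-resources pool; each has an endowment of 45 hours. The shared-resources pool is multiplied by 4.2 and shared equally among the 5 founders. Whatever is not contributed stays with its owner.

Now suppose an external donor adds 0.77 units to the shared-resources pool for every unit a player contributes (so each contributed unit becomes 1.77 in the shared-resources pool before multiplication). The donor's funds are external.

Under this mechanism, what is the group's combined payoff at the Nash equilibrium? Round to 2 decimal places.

1672.65 hours

The effective private return per unit is now 4.2 × 1.77 / 5 = 1.4868 > 1, so every player's dominant strategy flips to full contribution.
So the Nash equilibrium is full contribution by all 5; the group earns 4.2 × 1.77 × 225 = 1672.65.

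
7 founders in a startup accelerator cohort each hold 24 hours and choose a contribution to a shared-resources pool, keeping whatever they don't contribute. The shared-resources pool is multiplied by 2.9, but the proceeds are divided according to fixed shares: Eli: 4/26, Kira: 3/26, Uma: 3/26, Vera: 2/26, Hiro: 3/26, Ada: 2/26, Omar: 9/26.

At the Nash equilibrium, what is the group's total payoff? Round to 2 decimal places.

213.60 hours

Player j's private return per contributed unit is 2.9 × (j's share). Contributing is weakly dominant for j when that share is at least 1/2.9 = 0.3448, and contributing 0 is dominant otherwise.
Only Omar (9/26) clears that bar, contributing 24; the remaining 6 contribute 0. Total contributed: 24.
The shared-resources pool pays out 2.9 × 24 = 69.60 in total (split across the unequal shares, but the aggregate is all that matters for the group sum).
The 6 free-riders keep 24 each, adding 144. Group total = 144 + 69.60 = 213.60.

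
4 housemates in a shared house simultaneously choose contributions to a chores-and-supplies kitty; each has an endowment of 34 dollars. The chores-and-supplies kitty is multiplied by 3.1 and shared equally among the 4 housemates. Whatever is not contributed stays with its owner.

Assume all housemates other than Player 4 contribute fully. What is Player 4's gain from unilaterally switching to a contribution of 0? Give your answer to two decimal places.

7.65 dollars

Switching from a contribution of 34 to 0 lets Player 4 keep an extra 34 dollars, but lowers the chores-and-supplies kitty by 34, which costs Player 4 their own share of that drop: 3.1/4 × 34 = 26.35.
Net gain = 34 − 26.35 = 7.65. The private return per contributed unit (0.7750) is below 1, so free-riding is indeed the best response regardless of what the others do.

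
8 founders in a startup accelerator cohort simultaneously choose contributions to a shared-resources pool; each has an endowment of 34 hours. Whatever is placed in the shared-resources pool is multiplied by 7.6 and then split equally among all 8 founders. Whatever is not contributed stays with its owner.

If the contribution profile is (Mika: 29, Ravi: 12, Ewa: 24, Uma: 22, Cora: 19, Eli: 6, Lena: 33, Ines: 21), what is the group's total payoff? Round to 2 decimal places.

Total contributed: 29 + 12 + 24 + 22 + 19 + 6 + 33 + 21 = 166; total kept: 8 × 34 − 166 = 106.
The shared-resources pool pays out 7.6 × 166 = 1261.60 in aggregate.
Group total = 106 + 1261.60 = 1367.60.

1367.60 hours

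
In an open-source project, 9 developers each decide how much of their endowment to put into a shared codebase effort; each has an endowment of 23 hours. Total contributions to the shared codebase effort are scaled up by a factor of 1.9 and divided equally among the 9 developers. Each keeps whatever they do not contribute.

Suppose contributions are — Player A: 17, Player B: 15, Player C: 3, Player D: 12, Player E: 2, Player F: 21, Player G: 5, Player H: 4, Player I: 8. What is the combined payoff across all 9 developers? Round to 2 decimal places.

285.30 hours

Total contributed: 17 + 15 + 3 + 12 + 2 + 21 + 5 + 4 + 8 = 87; total kept: 9 × 23 − 87 = 120.
The shared codebase effort pays out 1.9 × 87 = 165.30 in aggregate.
Group total = 120 + 165.30 = 285.30.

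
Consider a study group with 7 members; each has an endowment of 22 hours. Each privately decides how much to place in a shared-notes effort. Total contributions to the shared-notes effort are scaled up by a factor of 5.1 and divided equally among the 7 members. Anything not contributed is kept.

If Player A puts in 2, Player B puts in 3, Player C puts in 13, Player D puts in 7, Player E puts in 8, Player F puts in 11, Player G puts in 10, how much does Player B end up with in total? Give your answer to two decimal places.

58.34 hours

Total contributed: 2 + 3 + 13 + 7 + 8 + 11 + 10 = 54.
Each receives 5.1 × 54 / 7 = 39.34 from the shared-notes effort.
Player B keeps 22 − 3 = 19, so Player B's payoff is 19 + 39.34 = 58.34.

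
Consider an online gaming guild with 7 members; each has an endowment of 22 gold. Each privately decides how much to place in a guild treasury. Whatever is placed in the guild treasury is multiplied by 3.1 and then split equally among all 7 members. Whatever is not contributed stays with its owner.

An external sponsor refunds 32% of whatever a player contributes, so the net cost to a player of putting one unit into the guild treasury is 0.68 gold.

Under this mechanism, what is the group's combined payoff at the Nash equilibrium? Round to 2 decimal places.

Even with the mechanism, each unit contributed returns only (3.1/7) / 0.68 = 0.6513 per unit of net cost, so contributing nothing is still dominant.
Everyone keeps their endowment and the group total is 7 × 22 = 154.

154.00 gold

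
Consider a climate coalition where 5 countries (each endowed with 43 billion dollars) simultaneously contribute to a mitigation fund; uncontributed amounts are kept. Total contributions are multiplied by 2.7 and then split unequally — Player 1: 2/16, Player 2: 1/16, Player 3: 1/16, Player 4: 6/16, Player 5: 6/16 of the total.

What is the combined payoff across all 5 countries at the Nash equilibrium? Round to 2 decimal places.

For player j, contributing a unit is worthwhile iff 2.7 × (j's share) ≥ 1, i.e. iff j's share is at least 0.3704.
Player 4 and Player 5 clear that bar, contributing 43 each; the remaining 3 contribute 0. Total contributed: 86.
The mitigation fund pays out 2.7 × 86 = 232.20 in total (split across the unequal shares, but the aggregate is all that matters for the group sum).
The 3 free-riders keep 43 each, adding 129. Group total = 129 + 232.20 = 361.20.

361.20 billion dollars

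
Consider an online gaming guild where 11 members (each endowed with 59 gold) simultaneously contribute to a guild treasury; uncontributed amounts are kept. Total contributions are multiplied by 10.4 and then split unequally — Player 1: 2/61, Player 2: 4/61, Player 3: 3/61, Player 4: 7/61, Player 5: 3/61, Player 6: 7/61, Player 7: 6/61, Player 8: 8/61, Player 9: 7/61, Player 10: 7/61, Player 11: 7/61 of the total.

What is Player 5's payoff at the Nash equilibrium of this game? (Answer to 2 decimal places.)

270.24 gold

Player j's private return per contributed unit is 10.4 × (j's share). Contributing is weakly dominant for j when that share is at least 1/10.4 = 0.0962, and contributing 0 is dominant otherwise.
Player 4, Player 6, Player 7, Player 8, Player 9, Player 10 and Player 11 are above the threshold, contributing 59 each; the remaining 4 contribute 0. Total contributed: 413.
Player 5 keeps 59 and receives 10.4 × 413 × 3/61 = 211.24 from the guild treasury, for a payoff of 270.24.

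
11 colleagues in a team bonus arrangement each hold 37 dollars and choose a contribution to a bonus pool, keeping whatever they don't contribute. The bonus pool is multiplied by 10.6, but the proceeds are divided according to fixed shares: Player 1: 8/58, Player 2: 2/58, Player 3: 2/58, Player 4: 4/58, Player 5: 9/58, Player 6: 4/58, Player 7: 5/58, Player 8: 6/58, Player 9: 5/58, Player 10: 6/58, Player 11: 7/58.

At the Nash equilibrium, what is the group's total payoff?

2183.00 dollars

A player with share s gets back 10.6·s per unit contributed, so full contribution is dominant for anyone with s > 1/10.6 = 0.0943 and zero contribution is dominant for anyone below.
The shares above 0.0943 belong to Player 1, Player 5, Player 8, Player 10 and Player 11, contributing 37 each; the remaining 6 contribute 0. Total contributed: 185.
The bonus pool pays out 10.6 × 185 = 1961.00 in total (split across the unequal shares, but the aggregate is all that matters for the group sum).
The 6 free-riders keep 37 each, adding 222. Group total = 222 + 1961.00 = 2183.00.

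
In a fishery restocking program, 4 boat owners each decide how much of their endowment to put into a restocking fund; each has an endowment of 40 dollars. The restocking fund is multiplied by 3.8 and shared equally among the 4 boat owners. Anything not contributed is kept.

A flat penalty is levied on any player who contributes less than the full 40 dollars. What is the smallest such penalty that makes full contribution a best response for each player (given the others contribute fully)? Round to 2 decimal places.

Given the others contribute fully, the best deviation is to contribute 0 (any partial contribution still incurs the fine and gives up units whose private return 0.9500 is below 1).
Deviating from 40 to 0 saves 40 dollars but forfeits the deviator's share of the drop in the restocking fund: 3.8/4 × 40 = 38.00.
So the deviation gain is 40 − 38.00 = 2.00, and the fine must be at least 2.00 dollars to wipe it out.

2.00 dollars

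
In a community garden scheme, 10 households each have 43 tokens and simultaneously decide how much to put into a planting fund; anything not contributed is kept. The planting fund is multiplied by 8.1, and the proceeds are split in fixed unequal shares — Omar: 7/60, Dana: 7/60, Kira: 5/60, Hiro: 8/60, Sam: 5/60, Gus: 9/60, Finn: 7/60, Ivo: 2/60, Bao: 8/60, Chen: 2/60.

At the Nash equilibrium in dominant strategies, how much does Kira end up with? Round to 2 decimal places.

130.08 tokens

Player j's private return per contributed unit is 8.1 × (j's share). Contributing is weakly dominant for j when that share is at least 1/8.1 = 0.1235, and contributing 0 is dominant otherwise.
Hiro, Gus and Bao clear that bar, contributing 43 each; the remaining 7 contribute 0. Total contributed: 129.
Kira keeps 43 and receives 8.1 × 129 × 5/60 = 87.08 from the planting fund, for a payoff of 130.08.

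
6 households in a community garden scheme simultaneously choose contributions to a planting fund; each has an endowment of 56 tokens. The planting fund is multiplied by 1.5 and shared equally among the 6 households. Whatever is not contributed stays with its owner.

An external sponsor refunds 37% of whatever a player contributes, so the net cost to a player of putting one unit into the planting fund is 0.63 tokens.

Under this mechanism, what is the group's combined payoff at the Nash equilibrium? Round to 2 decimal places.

The effective private return is (1.5/6) / 0.63 = 0.3968, which is still under 1, so the mechanism doesn't change anyone's dominant strategy: zero contribution.
Everyone keeps their endowment and the group total is 6 × 56 = 336.

336.00 tokens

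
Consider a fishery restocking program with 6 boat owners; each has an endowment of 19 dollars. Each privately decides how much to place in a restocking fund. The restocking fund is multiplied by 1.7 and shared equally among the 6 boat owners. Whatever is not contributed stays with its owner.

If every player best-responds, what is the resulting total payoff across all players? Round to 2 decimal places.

114.00 dollars

Each contributed unit returns 1.7/6 = 0.2833 to its contributor — below 1 — so contributing 0 is dominant for every player. At the Nash equilibrium everyone keeps their 19, and the group total is 6 × 19 = 114.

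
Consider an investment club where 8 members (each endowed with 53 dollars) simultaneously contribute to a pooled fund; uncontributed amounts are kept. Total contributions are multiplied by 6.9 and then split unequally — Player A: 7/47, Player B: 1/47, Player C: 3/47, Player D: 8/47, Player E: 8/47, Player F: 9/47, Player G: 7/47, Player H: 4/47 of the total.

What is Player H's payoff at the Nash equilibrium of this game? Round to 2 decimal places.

Player j's private return per contributed unit is 6.9 × (j's share). Contributing is weakly dominant for j when that share is at least 1/6.9 = 0.1449, and contributing 0 is dominant otherwise.
Player A, Player D, Player E, Player F and Player G are above the threshold, contributing 53 each; the remaining 3 contribute 0. Total contributed: 265.
Player H keeps 53 and receives 6.9 × 265 × 4/47 = 155.62 from the pooled fund, for a payoff of 208.62.

208.62 dollars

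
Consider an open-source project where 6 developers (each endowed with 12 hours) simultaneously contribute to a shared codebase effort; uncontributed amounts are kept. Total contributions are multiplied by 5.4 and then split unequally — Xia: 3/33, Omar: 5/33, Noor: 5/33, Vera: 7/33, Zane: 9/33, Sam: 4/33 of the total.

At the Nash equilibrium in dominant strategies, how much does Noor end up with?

Each unit j contributes comes back to j as 5.4 × (j's share), so j prefers to contribute only if that share exceeds 1/5.4 = 0.1852; otherwise keeping the unit dominates.
Vera and Zane clear that bar, contributing 12 each; the remaining 4 contribute 0. Total contributed: 24.
Noor keeps 12 and receives 5.4 × 24 × 5/33 = 19.64 from the shared codebase effort, for a payoff of 31.64.

31.64 hours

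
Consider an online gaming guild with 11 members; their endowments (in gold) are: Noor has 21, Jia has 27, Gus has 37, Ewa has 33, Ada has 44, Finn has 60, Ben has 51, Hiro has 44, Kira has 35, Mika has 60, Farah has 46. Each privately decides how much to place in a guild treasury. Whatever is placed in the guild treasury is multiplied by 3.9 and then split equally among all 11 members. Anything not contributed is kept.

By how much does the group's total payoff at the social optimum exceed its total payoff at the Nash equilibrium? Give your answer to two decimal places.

The private return per contributed unit is 3.9/11 = 0.3545 < 1 for every player regardless of endowment, so the Nash equilibrium is zero contribution and the group total is Σ E_j = 21 + 27 + 37 + 33 + 44 + 60 + 51 + 44 + 35 + 60 + 46 = 458.
Each contributed unit returns 3.900 to the group, so the social optimum is full contribution by everyone: group total = 3.900 × 458 = 1786.20.
Efficiency loss = (3.900 − 1) × 458 = 1328.20.

1328.20 gold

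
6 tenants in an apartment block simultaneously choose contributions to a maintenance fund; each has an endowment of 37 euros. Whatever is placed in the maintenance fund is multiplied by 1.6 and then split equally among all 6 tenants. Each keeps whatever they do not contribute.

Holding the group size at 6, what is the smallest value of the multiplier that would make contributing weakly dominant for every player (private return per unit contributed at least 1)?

6

A contributed unit returns (multiplier)/6 to its contributor.
This reaches 1 exactly when the multiplier is 6.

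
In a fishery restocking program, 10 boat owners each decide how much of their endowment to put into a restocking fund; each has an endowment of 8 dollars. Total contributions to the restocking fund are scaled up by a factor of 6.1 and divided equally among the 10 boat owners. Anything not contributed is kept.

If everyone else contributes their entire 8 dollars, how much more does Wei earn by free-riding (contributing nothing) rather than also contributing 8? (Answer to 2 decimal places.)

Switching from a contribution of 8 to 0 lets Wei keep an extra 8 dollars, but lowers the restocking fund by 8, which costs Wei their own share of that drop: 6.1/10 × 8 = 4.88.
Net gain = 8 − 4.88 = 3.12. The private return per contributed unit (0.6100) is below 1, so free-riding is indeed the best response regardless of what the others do.

3.12 dollars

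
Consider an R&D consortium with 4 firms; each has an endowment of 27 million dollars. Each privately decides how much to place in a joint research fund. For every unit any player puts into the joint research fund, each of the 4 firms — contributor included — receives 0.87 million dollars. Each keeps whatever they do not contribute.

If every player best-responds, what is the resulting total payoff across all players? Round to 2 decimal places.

The private return per contributed unit is 0.87 < 1, so contributing 0 is dominant for every player. At the Nash equilibrium everyone keeps their 27, and the group total is 4 × 27 = 108.

108.00 million dollars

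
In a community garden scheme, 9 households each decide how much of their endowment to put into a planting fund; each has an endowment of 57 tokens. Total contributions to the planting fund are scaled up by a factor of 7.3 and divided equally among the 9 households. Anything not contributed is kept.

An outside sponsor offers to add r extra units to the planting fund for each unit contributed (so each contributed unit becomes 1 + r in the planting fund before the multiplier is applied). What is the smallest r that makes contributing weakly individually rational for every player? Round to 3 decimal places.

0.233

With matching at rate r, one contributed unit becomes (1 + r) in the planting fund and returns 7.3 × (1 + r) / 9 to the contributor.
Setting this equal to 1: 1 + r = 9/7.3 = 1.2329.
So the minimum matching rate is r = 1.2329 − 1 = 0.233.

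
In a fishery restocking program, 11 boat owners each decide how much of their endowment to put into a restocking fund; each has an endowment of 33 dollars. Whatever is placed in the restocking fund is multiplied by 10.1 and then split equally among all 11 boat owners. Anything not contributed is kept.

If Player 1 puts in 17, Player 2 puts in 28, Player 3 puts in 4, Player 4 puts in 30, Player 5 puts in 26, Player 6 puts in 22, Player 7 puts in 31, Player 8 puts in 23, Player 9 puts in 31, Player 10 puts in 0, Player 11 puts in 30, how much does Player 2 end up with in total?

Total contributed: 17 + 28 + 4 + 30 + 26 + 22 + 31 + 23 + 31 + 0 + 30 = 242.
Each receives 10.1 × 242 / 11 = 222.20 from the restocking fund.
Player 2 keeps 33 − 28 = 5, so Player 2's payoff is 5 + 222.20 = 227.20.

227.20 dollars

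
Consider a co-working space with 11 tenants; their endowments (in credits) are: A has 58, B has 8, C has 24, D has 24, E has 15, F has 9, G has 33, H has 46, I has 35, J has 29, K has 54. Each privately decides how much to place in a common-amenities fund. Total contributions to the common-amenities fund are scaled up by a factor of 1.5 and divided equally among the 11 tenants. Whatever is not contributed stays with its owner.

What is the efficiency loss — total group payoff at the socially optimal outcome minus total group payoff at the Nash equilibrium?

167.50 credits

The private return per contributed unit is 1.5/11 = 0.1364 < 1 for every player regardless of endowment, so the Nash equilibrium is zero contribution and the group total is Σ E_j = 58 + 8 + 24 + 24 + 15 + 9 + 33 + 46 + 35 + 29 + 54 = 335.
Each contributed unit returns 1.500 to the group, so the social optimum is full contribution by everyone: group total = 1.500 × 335 = 502.50.
Efficiency loss = (1.500 − 1) × 335 = 167.50.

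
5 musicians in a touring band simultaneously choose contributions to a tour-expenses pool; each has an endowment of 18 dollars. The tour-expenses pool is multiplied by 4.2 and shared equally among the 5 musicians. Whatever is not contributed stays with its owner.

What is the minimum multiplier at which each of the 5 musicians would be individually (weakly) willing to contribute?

A contributed unit returns (multiplier)/5 to its contributor.
This reaches 1 exactly when the multiplier is 5.

5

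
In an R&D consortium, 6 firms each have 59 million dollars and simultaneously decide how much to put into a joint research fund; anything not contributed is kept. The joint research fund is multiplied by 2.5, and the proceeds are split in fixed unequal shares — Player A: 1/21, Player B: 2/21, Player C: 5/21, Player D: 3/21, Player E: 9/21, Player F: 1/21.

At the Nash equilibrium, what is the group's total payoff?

Each unit j contributes comes back to j as 2.5 × (j's share), so j prefers to contribute only if that share exceeds 1/2.5 = 0.4000; otherwise keeping the unit dominates.
Only Player E (9/21) clears that bar, contributing 59; the remaining 5 contribute 0. Total contributed: 59.
The joint research fund pays out 2.5 × 59 = 147.50 in total (split across the unequal shares, but the aggregate is all that matters for the group sum).
The 5 free-riders keep 59 each, adding 295. Group total = 295 + 147.50 = 442.50.

442.50 million dollars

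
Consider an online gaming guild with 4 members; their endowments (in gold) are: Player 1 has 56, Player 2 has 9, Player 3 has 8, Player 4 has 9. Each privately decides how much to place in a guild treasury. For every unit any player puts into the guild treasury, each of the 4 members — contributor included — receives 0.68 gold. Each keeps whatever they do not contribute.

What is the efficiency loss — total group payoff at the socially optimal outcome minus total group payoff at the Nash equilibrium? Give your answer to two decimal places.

141.04 gold

The private return per contributed unit is 0.68 < 1 for everyone, so the Nash equilibrium is zero contribution and the group total is Σ E_j = 56 + 9 + 8 + 9 = 82.
Each contributed unit returns 2.720 to the group, so the social optimum is full contribution by everyone: group total = 2.720 × 82 = 223.04.
Efficiency loss = (2.720 − 1) × 82 = 141.04.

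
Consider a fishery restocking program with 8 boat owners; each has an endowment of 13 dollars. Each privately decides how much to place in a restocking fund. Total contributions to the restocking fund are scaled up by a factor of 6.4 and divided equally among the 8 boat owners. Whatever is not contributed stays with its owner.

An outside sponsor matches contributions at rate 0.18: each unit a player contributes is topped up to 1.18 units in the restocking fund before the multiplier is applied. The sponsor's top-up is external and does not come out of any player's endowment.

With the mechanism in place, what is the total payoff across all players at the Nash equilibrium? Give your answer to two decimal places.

Even with the mechanism, each unit contributed returns only 6.4 × 1.18 / 8 = 0.9440 per unit of net cost, so contributing nothing is still dominant.
Everyone keeps their endowment and the group total is 8 × 13 = 104.

104.00 dollars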